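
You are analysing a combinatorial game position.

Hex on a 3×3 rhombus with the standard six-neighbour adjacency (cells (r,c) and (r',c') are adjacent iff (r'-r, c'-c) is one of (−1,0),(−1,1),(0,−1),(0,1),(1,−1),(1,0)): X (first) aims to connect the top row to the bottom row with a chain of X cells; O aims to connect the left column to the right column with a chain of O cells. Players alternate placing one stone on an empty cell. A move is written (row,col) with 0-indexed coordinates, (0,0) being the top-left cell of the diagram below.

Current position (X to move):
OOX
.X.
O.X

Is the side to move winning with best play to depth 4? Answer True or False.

ply 1, X at OOX/.X./O.X | (1,0)=+1→OOX/XX./O.X*; (1,2)=+1→OOX/.XX/O.X; (2,1)=+1→OOX/.X./OXX
ply 2, O at OOX/XX./O.X | (1,2)=-1→OOX/XXO/O.X*; (2,1)=-1→OOX/XX./OOX
ply 3, X at OOX/XXO/O.X | (2,1)=+1→OOX/XXO/OXX*
ply 4: OOX/XXO/OXX is terminal -1 (O); from OOX/.X./O.X depth 4

X winning at [OOX/.X./O.X]: True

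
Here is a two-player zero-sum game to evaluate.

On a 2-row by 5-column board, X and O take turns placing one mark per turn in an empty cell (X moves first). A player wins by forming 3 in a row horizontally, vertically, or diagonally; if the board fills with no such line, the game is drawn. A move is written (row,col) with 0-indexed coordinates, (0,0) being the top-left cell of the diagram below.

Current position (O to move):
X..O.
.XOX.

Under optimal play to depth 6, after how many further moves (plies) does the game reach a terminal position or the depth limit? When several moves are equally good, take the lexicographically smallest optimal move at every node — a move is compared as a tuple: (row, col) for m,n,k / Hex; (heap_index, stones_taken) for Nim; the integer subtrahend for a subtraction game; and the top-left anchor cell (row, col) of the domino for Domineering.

ply 1, O at X..O./.XOX. | (0,1)=+0→XO.O./.XOX.; (0,2)=+1→X.OO./.XOX.*; (0,4)=+0→X..OO/.XOX.; (1,0)=+0→X..O./OXOX.; (1,4)=+0→X..O./.XOXO
ply 2, X at X.OO./.XOX. | (0,1)=-1→XXOO./.XOX.*; (0,4)=-1→X.OOX/.XOX.; (1,0)=-1→X.OO./XXOX.; (1,4)=-1→X.OO./.XOXX
ply 3, O at XXOO./.XOX. | (0,4)=+1→XXOOO/.XOX.*; (1,0)=+0→XXOO./OXOX.; (1,4)=+0→XXOO./.XOXO
ply 4: XXOOO/.XOX. is terminal -1 (X); from X..O./.XOX. depth 6

PV length from [X..O./.XOX.]: 3 plies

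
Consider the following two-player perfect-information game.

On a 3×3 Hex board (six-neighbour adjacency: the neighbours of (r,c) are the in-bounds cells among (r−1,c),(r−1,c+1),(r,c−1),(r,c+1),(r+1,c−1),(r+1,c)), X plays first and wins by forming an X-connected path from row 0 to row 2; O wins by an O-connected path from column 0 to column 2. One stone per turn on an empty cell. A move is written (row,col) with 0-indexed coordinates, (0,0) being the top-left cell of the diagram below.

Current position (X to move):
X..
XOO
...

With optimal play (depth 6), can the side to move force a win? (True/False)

X winning at [X../XOO/...]: True

p1 X@[X../XOO/...]: (0,1)[XX./XOO/...]-1 (0,2)[X.X/XOO/...]-1 (2,0)[X../XOO/X..]+1* (2,1)[X../XOO/.X.]-1 (2,2)[X../XOO/..X]-1
p2 O@[X../XOO/X..] terminal -1; root [X../XOO/...] d6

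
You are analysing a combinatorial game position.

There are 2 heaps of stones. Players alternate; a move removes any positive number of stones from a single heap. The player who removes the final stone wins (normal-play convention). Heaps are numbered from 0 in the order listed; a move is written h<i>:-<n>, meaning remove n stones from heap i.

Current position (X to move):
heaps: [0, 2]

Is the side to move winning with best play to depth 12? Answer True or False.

[(0,2)] X move#1: h1:-1:-1/(0,1), h1:-2:+1/(0,0)*
[(0,0)] end (terminal -1, O#2); searched (0,2) to 12

X winning at [(0,2)]: True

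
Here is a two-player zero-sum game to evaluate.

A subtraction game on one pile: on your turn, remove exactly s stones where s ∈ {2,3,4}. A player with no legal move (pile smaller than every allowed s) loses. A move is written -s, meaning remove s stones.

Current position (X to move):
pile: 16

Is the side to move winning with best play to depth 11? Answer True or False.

X winning at [16]: True

[16] X move#1: -2:-1/14, -3:+1/13*, -4:+1/12
[13] O move#2: -2:-1/11*, -3:-1/10, -4:-1/9
[11] X move#3: -2:-1/9, -3:-1/8, -4:+1/7*
[7] O move#4: -2:-1/5*, -3:-1/4, -4:-1/3
[5] X move#5: -2:-1/3, -3:-1/2, -4:+1/1*
[1] end (terminal -1, O#6); searched 16 to 11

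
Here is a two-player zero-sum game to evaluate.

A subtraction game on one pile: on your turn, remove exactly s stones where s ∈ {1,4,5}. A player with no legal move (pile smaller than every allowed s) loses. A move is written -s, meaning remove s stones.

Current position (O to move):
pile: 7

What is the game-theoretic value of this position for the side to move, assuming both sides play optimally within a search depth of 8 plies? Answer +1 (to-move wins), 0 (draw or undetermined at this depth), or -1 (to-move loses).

value(7, O) = +1

[7] O move#1: -1:-1/6, -4:-1/3, -5:+1/2*
[2] X move#2: -1:-1/1*
[1] O move#3: -1:+1/0*
[0] end (terminal -1, X#4); searched 7 to 8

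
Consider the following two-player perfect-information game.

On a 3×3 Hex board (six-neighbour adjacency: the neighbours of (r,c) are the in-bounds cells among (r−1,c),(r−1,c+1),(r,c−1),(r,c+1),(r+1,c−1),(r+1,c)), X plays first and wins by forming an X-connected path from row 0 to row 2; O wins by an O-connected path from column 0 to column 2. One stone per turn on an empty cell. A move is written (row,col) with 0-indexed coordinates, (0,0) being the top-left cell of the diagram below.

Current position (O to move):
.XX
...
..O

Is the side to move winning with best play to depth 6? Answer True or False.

p1 O@[.XX/.../..O]: (0,0)[OXX/.../..O]-1 (1,0)[.XX/O../..O]-1 (1,1)[.XX/.O./..O]+1* (1,2)[.XX/..O/..O]-1 (2,0)[.XX/.../O.O]-1 (2,1)[.XX/.../.OO]-1
p2 X@[.XX/.O./..O]: (0,0)[XXX/.O./..O]-1* (1,0)[.XX/XO./..O]-1 (1,2)[.XX/.OX/..O]-1 (2,0)[.XX/.O./X.O]-1 (2,1)[.XX/.O./.XO]-1
p3 O@[XXX/.O./..O]: (1,0)[XXX/OO./..O]+1* (1,2)[XXX/.OO/..O]+1 (2,0)[XXX/.O./O.O]+1 (2,1)[XXX/.O./.OO]+1
p4 X@[XXX/OO./..O]: (1,2)[XXX/OOX/..O]-1* (2,0)[XXX/OO./X.O]-1 (2,1)[XXX/OO./.XO]-1
p5 O@[XXX/OOX/..O]: (2,0)[XXX/OOX/O.O]-1 (2,1)[XXX/OOX/.OO]+1*
p6 X@[XXX/OOX/.OO] terminal -1; root [.XX/.../..O] d6

O winning at [.XX/.../..O]: True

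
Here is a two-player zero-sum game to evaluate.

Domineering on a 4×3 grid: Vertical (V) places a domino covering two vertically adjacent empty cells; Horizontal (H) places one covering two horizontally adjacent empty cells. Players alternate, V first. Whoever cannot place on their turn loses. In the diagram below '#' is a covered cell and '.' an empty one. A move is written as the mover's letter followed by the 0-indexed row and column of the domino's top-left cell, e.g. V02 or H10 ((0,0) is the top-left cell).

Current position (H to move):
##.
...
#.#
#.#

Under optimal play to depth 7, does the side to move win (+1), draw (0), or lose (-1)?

p1 H@[##./.../#.#/#.#]: H10[##./##./#.#/#.#]-1* H11[##./.##/#.#/#.#]-1
p2 V@[##./##./#.#/#.#]: V02[###/###/#.#/#.#]+1* V21[##./##./###/###]+1
p3 H@[###/###/#.#/#.#] terminal -1; root [##./.../#.#/#.#] d7

value(##./.../#.#/#.#, H) = -1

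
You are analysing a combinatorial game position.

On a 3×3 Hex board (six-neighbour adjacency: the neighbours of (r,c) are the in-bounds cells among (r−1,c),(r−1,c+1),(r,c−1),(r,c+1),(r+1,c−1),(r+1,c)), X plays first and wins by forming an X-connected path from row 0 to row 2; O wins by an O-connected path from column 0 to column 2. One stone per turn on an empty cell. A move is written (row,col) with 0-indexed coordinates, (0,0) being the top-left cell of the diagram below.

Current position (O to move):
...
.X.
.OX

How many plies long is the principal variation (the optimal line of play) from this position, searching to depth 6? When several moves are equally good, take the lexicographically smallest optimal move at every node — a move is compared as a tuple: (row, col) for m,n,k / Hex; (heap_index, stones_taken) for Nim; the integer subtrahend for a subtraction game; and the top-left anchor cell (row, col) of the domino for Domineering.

PV length from [.../.X./.OX]: 6 plies

[.../.X./.OX] O move#1: (0,0):-1/O../.X./.OX*, (0,1):-1/.O./.X./.OX, (0,2):-1/..O/.X./.OX, (1,0):-1/.../OX./.OX, (1,2):-1/.../.XO/.OX, (2,0):-1/.../.X./OOX
[O../.X./.OX] X move#2: (0,1):+1/OX./.X./.OX*, (0,2):+1/O.X/.X./.OX, (1,0):+1/O../XX./.OX, (1,2):+1/O../.XX/.OX, (2,0):+1/O../.X./XOX
[OX./.X./.OX] O move#3: (0,2):-1/OXO/.X./.OX*, (1,0):-1/OX./OX./.OX, (1,2):-1/OX./.XO/.OX, (2,0):-1/OX./.X./OOX
[OXO/.X./.OX] X move#4: (1,0):+1/OXO/XX./.OX*, (1,2):+1/OXO/.XX/.OX, (2,0):+1/OXO/.X./XOX
[OXO/XX./.OX] O move#5: (1,2):-1/OXO/XXO/.OX*, (2,0):-1/OXO/XX./OOX
[OXO/XXO/.OX] X move#6: (2,0):+1/OXO/XXO/XOX*
[OXO/XXO/XOX] end (terminal -1, O#7); searched .../.X./.OX to 6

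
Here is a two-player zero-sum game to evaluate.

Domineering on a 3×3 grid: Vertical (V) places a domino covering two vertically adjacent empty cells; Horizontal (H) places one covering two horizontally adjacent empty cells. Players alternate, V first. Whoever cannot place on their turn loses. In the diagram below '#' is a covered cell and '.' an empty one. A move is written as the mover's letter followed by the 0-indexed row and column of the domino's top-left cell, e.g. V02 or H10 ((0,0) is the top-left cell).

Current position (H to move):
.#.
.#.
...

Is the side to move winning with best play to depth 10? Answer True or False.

ply 1, H at .#./.#./... | H20=-1→.#./.#./##.*; H21=-1→.#./.#./.##
ply 2, V at .#./.#./##. | V00=+1→##./##./##.*; V02=+1→.##/.##/##.; V12=+1→.#./.##/###
ply 3: ##./##./##. is terminal -1 (H); from .#./.#./... depth 10

H winning at [.#./.#./...]: False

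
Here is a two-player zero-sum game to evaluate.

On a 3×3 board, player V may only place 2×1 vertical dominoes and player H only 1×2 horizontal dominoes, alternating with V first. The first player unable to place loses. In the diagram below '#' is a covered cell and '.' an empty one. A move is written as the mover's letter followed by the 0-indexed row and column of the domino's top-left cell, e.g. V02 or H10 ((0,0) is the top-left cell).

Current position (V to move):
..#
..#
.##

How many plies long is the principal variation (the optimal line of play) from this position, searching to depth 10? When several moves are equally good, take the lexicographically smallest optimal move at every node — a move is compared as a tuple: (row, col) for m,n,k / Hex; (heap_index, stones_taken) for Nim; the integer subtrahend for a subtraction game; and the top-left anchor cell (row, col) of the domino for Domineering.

PV length from [..#/..#/.##]: 1 ply

ply 1, V at ..#/..#/.## | V00=+1→#.#/#.#/.##*; V01=+1→.##/.##/.##; V10=-1→..#/#.#/###
ply 2: #.#/#.#/.## is terminal -1 (H); from ..#/..#/.## depth 10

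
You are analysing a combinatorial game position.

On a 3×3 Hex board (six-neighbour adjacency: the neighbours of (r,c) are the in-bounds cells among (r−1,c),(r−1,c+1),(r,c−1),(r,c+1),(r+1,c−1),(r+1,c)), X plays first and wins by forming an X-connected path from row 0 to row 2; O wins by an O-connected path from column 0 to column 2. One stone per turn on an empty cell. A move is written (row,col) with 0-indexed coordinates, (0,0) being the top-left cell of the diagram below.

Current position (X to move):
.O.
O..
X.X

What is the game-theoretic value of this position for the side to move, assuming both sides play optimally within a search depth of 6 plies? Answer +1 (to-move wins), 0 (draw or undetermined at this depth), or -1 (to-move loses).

value(.O./O../X.X, X) = +1

[.O./O../X.X] X move#1: (0,0):-1/XO./O../X.X, (0,2):+1/.OX/O../X.X*, (1,1):-1/.O./OX./X.X, (1,2):-1/.O./O.X/X.X, (2,1):-1/.O./O../XXX
[.OX/O../X.X] O move#2: (0,0):-1/OOX/O../X.X*, (1,1):-1/.OX/OO./X.X, (1,2):-1/.OX/O.O/X.X, (2,1):-1/.OX/O../XOX
[OOX/O../X.X] X move#3: (1,1):+1/OOX/OX./X.X*, (1,2):+1/OOX/O.X/X.X, (2,1):+1/OOX/O../XXX
[OOX/OX./X.X] end (terminal -1, O#4); searched .O./O../X.X to 6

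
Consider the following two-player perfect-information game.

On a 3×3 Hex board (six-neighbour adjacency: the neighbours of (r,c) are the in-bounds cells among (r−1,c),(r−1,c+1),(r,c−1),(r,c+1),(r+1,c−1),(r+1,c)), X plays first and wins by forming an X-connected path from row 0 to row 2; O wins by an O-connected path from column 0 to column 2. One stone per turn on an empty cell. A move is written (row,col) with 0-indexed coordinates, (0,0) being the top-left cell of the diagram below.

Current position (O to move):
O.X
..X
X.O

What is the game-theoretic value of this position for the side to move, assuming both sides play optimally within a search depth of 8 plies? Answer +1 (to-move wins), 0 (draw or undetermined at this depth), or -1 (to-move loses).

ply 1, O at O.X/..X/X.O | (0,1)=-1→OOX/..X/X.O*; (1,0)=-1→O.X/O.X/X.O; (1,1)=-1→O.X/.OX/X.O; (2,1)=-1→O.X/..X/XOO
ply 2, X at OOX/..X/X.O | (1,0)=+1→OOX/X.X/X.O*; (1,1)=+1→OOX/.XX/X.O; (2,1)=+1→OOX/..X/XXO
ply 3, O at OOX/X.X/X.O | (1,1)=-1→OOX/XOX/X.O*; (2,1)=-1→OOX/X.X/XOO
ply 4, X at OOX/XOX/X.O | (2,1)=+1→OOX/XOX/XXO*
ply 5: OOX/XOX/XXO is terminal -1 (O); from O.X/..X/X.O depth 8

value(O.X/..X/X.O, O) = -1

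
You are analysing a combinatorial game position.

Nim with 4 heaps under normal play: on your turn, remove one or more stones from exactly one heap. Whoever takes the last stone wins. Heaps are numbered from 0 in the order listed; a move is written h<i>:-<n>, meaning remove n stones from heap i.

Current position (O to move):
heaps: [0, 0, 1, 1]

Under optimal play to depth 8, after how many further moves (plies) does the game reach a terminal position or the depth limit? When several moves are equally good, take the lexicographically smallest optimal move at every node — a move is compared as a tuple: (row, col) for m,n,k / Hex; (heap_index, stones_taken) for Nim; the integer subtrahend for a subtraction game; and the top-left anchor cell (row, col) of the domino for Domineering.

PV length from [(0,0,1,1)]: 2 plies

[(0,0,1,1)] O move#1: h2:-1:-1/(0,0,0,1)*, h3:-1:-1/(0,0,1,0)
[(0,0,0,1)] X move#2: h3:-1:+1/(0,0,0,0)*
[(0,0,0,0)] end (terminal -1, O#3); searched (0,0,1,1) to 8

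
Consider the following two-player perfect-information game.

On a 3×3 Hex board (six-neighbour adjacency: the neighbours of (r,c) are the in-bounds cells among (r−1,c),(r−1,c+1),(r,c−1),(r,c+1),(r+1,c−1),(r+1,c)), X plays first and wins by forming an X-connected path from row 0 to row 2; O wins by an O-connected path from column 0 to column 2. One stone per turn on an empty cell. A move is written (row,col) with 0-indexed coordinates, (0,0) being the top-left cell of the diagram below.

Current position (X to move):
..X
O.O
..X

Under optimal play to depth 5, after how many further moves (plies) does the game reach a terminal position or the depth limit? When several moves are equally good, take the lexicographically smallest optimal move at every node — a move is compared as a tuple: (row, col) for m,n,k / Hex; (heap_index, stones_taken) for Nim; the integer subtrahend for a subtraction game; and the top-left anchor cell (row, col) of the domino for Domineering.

[..X/O.O/..X] X move#1: (0,0):-1/X.X/O.O/..X, (0,1):-1/.XX/O.O/..X, (1,1):+1/..X/OXO/..X*, (2,0):-1/..X/O.O/X.X, (2,1):-1/..X/O.O/.XX
[..X/OXO/..X] O move#2: (0,0):-1/O.X/OXO/..X*, (0,1):-1/.OX/OXO/..X, (2,0):-1/..X/OXO/O.X, (2,1):-1/..X/OXO/.OX
[O.X/OXO/..X] X move#3: (0,1):+1/OXX/OXO/..X*, (2,0):+1/O.X/OXO/X.X, (2,1):+1/O.X/OXO/.XX
[OXX/OXO/..X] O move#4: (2,0):-1/OXX/OXO/O.X*, (2,1):-1/OXX/OXO/.OX
[OXX/OXO/O.X] X move#5: (2,1):+1/OXX/OXO/OXX*
[OXX/OXO/OXX] end (terminal -1, O#6); searched ..X/O.O/..X to 5

PV length from [..X/O.O/..X]: 5 plies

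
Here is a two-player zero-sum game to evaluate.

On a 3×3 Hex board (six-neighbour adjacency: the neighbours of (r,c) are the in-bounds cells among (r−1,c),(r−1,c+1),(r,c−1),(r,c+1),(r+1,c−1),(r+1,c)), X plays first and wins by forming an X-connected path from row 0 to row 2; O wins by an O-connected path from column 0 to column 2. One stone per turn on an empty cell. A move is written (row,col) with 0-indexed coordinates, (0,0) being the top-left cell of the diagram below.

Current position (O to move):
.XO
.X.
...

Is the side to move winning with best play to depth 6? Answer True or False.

O winning at [.XO/.X./...]: False

p1 O@[.XO/.X./...]: (0,0)[OXO/.X./...]-1* (1,0)[.XO/OX./...]-1 (1,2)[.XO/.XO/...]-1 (2,0)[.XO/.X./O..]-1 (2,1)[.XO/.X./.O.]-1 (2,2)[.XO/.X./..O]-1
p2 X@[OXO/.X./...]: (1,0)[OXO/XX./...]+1* (1,2)[OXO/.XX/...]+1 (2,0)[OXO/.X./X..]+1 (2,1)[OXO/.X./.X.]+1 (2,2)[OXO/.X./..X]+1
p3 O@[OXO/XX./...]: (1,2)[OXO/XXO/...]-1* (2,0)[OXO/XX./O..]-1 (2,1)[OXO/XX./.O.]-1 (2,2)[OXO/XX./..O]-1
p4 X@[OXO/XXO/...]: (2,0)[OXO/XXO/X..]+1* (2,1)[OXO/XXO/.X.]+1 (2,2)[OXO/XXO/..X]+1
p5 O@[OXO/XXO/X..] terminal -1; root [.XO/.X./...] d6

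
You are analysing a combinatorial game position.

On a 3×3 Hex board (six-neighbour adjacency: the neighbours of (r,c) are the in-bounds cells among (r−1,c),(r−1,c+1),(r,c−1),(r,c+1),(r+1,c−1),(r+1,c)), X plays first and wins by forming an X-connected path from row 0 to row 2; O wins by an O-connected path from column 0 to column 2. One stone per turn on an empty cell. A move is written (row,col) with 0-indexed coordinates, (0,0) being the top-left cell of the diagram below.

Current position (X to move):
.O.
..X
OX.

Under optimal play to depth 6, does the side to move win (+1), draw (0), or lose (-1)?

[.O./..X/OX.] X move#1: (0,0):-1/XO./..X/OX., (0,2):+1/.OX/..X/OX.*, (1,0):-1/.O./X.X/OX., (1,1):-1/.O./.XX/OX., (2,2):-1/.O./..X/OXX
[.OX/..X/OX.] end (terminal -1, O#2); searched .O./..X/OX. to 6

value(.O./..X/OX., X) = +1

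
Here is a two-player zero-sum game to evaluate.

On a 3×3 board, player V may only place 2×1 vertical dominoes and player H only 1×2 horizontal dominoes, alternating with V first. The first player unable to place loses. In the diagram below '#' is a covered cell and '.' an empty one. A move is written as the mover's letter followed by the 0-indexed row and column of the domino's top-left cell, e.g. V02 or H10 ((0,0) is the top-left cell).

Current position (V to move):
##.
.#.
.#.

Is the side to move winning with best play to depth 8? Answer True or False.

p1 V@[##./.#./.#.]: V02[###/.##/.#.]+1* V10[##./##./##.]+1 V12[##./.##/.##]+1
p2 H@[###/.##/.#.] terminal -1; root [##./.#./.#.] d8

V winning at [##./.#./.#.]: True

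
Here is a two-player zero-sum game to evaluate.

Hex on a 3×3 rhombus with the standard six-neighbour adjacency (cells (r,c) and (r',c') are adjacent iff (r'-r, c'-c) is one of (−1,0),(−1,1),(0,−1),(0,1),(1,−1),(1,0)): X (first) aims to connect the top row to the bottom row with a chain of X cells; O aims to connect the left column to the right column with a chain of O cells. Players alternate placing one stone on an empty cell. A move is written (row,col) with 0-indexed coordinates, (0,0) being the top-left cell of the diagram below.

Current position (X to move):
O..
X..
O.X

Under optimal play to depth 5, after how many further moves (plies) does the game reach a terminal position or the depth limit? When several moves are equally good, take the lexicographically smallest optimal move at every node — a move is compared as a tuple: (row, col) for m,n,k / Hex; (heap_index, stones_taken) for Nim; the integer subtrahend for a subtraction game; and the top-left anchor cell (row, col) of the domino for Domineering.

[O../X../O.X] X move#1: (0,1):-1/OX./X../O.X, (0,2):-1/O.X/X../O.X, (1,1):+1/O../XX./O.X*, (1,2):-1/O../X.X/O.X, (2,1):-1/O../X../OXX
[O../XX./O.X] O move#2: (0,1):-1/OO./XX./O.X*, (0,2):-1/O.O/XX./O.X, (1,2):-1/O../XXO/O.X, (2,1):-1/O../XX./OOX
[OO./XX./O.X] X move#3: (0,2):+1/OOX/XX./O.X*, (1,2):-1/OO./XXX/O.X, (2,1):-1/OO./XX./OXX
[OOX/XX./O.X] O move#4: (1,2):-1/OOX/XXO/O.X*, (2,1):-1/OOX/XX./OOX
[OOX/XXO/O.X] X move#5: (2,1):+1/OOX/XXO/OXX*
[OOX/XXO/OXX] end (terminal -1, O#6); searched O../X../O.X to 5

PV length from [O../X../O.X]: 5 plies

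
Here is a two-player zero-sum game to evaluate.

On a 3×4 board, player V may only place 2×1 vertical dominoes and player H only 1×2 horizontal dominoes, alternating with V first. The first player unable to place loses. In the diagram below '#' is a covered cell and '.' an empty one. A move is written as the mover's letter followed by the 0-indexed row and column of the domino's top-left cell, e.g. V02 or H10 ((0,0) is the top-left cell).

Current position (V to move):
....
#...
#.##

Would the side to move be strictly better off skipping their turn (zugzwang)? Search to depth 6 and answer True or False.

ply 1, V at ..../#.../#.## | V01=-1→.#../##../#.##; V02=+1→..#./#.#./#.##*; V03=-1→...#/#..#/#.##; V11=-1→..../##../####
ply 2, H at ..#./#.#./#.## | H00=-1→###./#.#./#.##*
ply 3, V at ###./#.#./#.## | V03=+1→####/#.##/#.##*; V11=+1→###./###./####
ply 4: ####/#.##/#.## is terminal -1 (H); from ..../#.../#.## depth 6
if V skipped the turn, H would face:
~ ply 1, H at ..../#.../#.## | H00=-1→##../#.../#.##; H01=+1→.##./#.../#.##*; H02=+1→..##/#.../#.##; H11=+1→..../###./#.##; H12=+1→..../#.##/#.##
~ ply 2, V at .##./#.../#.## | V03=-1→.###/#..#/#.##*; V11=-1→.##./##../####
~ ply 3, H at .###/#..#/#.## | H11=+1→.###/####/#.##*
~ ply 4: .###/####/#.## is terminal -1 (V); from ..../#.../#.## depth 6
compare (V): move=+1 vs pass=-1

zugzwang(..../#.../#.##, V) = False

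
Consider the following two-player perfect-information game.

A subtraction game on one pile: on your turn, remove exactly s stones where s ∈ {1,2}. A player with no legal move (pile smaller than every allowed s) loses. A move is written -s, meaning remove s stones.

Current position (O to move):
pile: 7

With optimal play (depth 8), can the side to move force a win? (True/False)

p1 O@[7]: -1[6]+1* -2[5]-1
p2 X@[6]: -1[5]-1* -2[4]-1
p3 O@[5]: -1[4]-1 -2[3]+1*
p4 X@[3]: -1[2]-1* -2[1]-1
p5 O@[2]: -1[1]-1 -2[0]+1*
p6 X@[0] terminal -1; root [7] d8

O winning at [7]: True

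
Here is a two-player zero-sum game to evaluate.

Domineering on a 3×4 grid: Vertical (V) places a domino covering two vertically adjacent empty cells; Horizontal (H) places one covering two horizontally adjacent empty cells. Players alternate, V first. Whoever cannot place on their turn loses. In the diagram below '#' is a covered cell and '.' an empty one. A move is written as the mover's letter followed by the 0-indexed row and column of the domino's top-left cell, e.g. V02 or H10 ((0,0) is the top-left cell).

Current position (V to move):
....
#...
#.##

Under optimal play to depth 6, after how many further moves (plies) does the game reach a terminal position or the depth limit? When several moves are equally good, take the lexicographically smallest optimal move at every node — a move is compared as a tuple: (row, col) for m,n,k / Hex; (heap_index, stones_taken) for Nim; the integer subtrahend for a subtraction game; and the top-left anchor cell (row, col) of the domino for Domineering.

PV length from [..../#.../#.##]: 3 plies

ply 1, V at ..../#.../#.## | V01=-1→.#../##../#.##; V02=+1→..#./#.#./#.##*; V03=-1→...#/#..#/#.##; V11=-1→..../##../####
ply 2, H at ..#./#.#./#.## | H00=-1→###./#.#./#.##*
ply 3, V at ###./#.#./#.## | V03=+1→####/#.##/#.##*; V11=+1→###./###./####
ply 4: ####/#.##/#.## is terminal -1 (H); from ..../#.../#.## depth 6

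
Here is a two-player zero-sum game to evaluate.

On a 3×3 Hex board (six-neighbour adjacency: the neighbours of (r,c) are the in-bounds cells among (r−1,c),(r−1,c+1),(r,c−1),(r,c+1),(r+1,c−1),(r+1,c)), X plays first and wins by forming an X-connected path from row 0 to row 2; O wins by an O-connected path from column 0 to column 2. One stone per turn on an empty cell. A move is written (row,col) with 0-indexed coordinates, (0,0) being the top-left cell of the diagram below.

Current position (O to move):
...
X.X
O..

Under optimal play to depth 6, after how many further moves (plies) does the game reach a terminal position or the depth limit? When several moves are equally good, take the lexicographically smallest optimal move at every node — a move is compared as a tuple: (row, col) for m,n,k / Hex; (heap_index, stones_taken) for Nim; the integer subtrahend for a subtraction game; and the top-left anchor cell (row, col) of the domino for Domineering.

p1 O@[.../X.X/O..]: (0,0)[O../X.X/O..]-1* (0,1)[.O./X.X/O..]-1 (0,2)[..O/X.X/O..]-1 (1,1)[.../XOX/O..]-1 (2,1)[.../X.X/OO.]-1 (2,2)[.../X.X/O.O]-1
p2 X@[O../X.X/O..]: (0,1)[OX./X.X/O..]+1* (0,2)[O.X/X.X/O..]+1 (1,1)[O../XXX/O..]+1 (2,1)[O../X.X/OX.]-1 (2,2)[O../X.X/O.X]-1
p3 O@[OX./X.X/O..]: (0,2)[OXO/X.X/O..]-1* (1,1)[OX./XOX/O..]-1 (2,1)[OX./X.X/OO.]-1 (2,2)[OX./X.X/O.O]-1
p4 X@[OXO/X.X/O..]: (1,1)[OXO/XXX/O..]+1* (2,1)[OXO/X.X/OX.]-1 (2,2)[OXO/X.X/O.X]-1
p5 O@[OXO/XXX/O..]: (2,1)[OXO/XXX/OO.]-1* (2,2)[OXO/XXX/O.O]-1
p6 X@[OXO/XXX/OO.]: (2,2)[OXO/XXX/OOX]+1*
p7 O@[OXO/XXX/OOX] terminal -1; root [.../X.X/O..] d6

PV length from [.../X.X/O..]: 6 plies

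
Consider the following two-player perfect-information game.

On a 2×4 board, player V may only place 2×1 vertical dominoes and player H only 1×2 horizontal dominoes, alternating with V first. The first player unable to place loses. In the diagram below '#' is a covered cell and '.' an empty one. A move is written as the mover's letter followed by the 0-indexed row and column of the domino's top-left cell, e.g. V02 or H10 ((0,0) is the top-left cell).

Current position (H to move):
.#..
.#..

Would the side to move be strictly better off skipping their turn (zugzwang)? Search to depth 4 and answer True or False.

ply 1, H at .#../.#.. | H02=+1→.###/.#..*; H12=+1→.#../.###
ply 2, V at .###/.#.. | V00=-1→####/##..*
ply 3, H at ####/##.. | H12=+1→####/####*
ply 4: ####/#### is terminal -1 (V); from .#../.#.. depth 4
pass branch (V moves first from the same position):
  | ply 1, V at .#../.#.. | V00=-1→##../##..; V02=+1→.##./.##.*; V03=+1→.#.#/.#.#
  | ply 2: .##./.##. is terminal -1 (H); from .#../.#.. depth 4
H moving scores +1; H passing scores -1

zugzwang(.#../.#.., H) = False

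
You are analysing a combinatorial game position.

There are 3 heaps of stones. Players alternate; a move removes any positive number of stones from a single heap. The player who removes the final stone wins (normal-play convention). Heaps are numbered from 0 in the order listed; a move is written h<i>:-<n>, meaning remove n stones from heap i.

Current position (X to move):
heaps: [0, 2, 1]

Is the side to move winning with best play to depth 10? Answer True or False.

X winning at [(0,2,1)]: True

[(0,2,1)] X move#1: h1:-1:+1/(0,1,1)*, h1:-2:-1/(0,0,1), h2:-1:-1/(0,2,0)
[(0,1,1)] O move#2: h1:-1:-1/(0,0,1)*, h2:-1:-1/(0,1,0)
[(0,0,1)] X move#3: h2:-1:+1/(0,0,0)*
[(0,0,0)] end (terminal -1, O#4); searched (0,2,1) to 10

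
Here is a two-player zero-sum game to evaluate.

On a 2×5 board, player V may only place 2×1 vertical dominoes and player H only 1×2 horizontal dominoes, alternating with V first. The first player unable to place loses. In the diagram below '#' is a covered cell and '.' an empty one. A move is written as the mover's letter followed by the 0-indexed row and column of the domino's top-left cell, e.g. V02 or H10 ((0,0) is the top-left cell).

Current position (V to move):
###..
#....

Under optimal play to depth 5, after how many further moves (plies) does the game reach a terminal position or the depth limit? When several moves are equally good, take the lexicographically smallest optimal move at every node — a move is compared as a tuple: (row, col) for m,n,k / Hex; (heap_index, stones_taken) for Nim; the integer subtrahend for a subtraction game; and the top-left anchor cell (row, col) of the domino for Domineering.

p1 V@[###../#....]: V03[####./#..#.]+1* V04[###.#/#...#]-1
p2 H@[####./#..#.]: H11[####./####.]-1*
p3 V@[####./####.]: V04[#####/#####]+1*
p4 H@[#####/#####] terminal -1; root [###../#....] d5

PV length from [###../#....]: 3 plies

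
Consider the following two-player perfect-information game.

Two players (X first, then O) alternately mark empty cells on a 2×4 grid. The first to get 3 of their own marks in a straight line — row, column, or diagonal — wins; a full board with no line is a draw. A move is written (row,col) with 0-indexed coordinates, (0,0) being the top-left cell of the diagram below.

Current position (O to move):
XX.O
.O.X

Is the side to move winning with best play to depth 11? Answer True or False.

O winning at [XX.O/.O.X]: False

p1 O@[XX.O/.O.X]: (0,2)[XXOO/.O.X]+0* (1,0)[XX.O/OO.X]-1 (1,2)[XX.O/.OOX]-1
p2 X@[XXOO/.O.X]: (1,0)[XXOO/XO.X]+0* (1,2)[XXOO/.OXX]+0
p3 O@[XXOO/XO.X]: (1,2)[XXOO/XOOX]+0*
p4 X@[XXOO/XOOX] terminal +0; root [XX.O/.O.X] d11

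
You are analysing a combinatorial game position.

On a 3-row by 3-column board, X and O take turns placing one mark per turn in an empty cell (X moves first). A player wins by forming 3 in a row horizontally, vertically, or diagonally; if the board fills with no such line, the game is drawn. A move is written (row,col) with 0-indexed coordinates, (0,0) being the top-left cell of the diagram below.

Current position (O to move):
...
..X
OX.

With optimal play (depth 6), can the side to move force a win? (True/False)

O winning at [.../..X/OX.]: True

ply 1, O at .../..X/OX. | (0,0)=+1→O../..X/OX.*; (0,1)=+0→.O./..X/OX.; (0,2)=-1→..O/..X/OX.; (1,0)=-1→.../O.X/OX.; (1,1)=+0→.../.OX/OX.; (2,2)=-1→.../..X/OXO
ply 2, X at O../..X/OX. | (0,1)=-1→OX./..X/OX.*; (0,2)=-1→O.X/..X/OX.; (1,0)=-1→O../X.X/OX.; (1,1)=-1→O../.XX/OX.; (2,2)=-1→O../..X/OXX
ply 3, O at OX./..X/OX. | (0,2)=-1→OXO/..X/OX.; (1,0)=+1→OX./O.X/OX.*; (1,1)=+1→OX./.OX/OX.; (2,2)=-1→OX./..X/OXO
ply 4: OX./O.X/OX. is terminal -1 (X); from .../..X/OX. depth 6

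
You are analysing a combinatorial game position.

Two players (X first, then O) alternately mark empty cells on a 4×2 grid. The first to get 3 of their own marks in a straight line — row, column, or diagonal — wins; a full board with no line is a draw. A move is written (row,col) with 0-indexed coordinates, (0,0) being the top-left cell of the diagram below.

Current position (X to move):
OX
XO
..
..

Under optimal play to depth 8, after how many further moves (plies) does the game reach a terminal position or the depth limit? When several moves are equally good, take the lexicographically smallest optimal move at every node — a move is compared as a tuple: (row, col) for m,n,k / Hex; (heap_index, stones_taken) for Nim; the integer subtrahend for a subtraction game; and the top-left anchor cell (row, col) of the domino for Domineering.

PV length from [OX/XO/../..]: 4 plies

p1 X@[OX/XO/../..]: (2,0)[OX/XO/X./..]+0* (2,1)[OX/XO/.X/..]+0 (3,0)[OX/XO/../X.]+0 (3,1)[OX/XO/../.X]+0
p2 O@[OX/XO/X./..]: (2,1)[OX/XO/XO/..]-1 (3,0)[OX/XO/X./O.]+0* (3,1)[OX/XO/X./.O]-1
p3 X@[OX/XO/X./O.]: (2,1)[OX/XO/XX/O.]+0* (3,1)[OX/XO/X./OX]+0
p4 O@[OX/XO/XX/O.]: (3,1)[OX/XO/XX/OO]+0*
p5 X@[OX/XO/XX/OO] terminal +0; root [OX/XO/../..] d8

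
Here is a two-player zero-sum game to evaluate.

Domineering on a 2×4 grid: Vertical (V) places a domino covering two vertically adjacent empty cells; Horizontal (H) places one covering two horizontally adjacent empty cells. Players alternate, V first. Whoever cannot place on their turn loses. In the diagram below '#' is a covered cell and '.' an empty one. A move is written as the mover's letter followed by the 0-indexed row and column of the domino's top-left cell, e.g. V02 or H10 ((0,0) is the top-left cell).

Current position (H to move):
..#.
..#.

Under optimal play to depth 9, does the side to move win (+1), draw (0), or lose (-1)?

p1 H@[..#./..#.]: H00[###./..#.]+1* H10[..#./###.]+1
p2 V@[###./..#.]: V03[####/..##]-1*
p3 H@[####/..##]: H10[####/####]+1*
p4 V@[####/####] terminal -1; root [..#./..#.] d9

value(..#./..#., H) = +1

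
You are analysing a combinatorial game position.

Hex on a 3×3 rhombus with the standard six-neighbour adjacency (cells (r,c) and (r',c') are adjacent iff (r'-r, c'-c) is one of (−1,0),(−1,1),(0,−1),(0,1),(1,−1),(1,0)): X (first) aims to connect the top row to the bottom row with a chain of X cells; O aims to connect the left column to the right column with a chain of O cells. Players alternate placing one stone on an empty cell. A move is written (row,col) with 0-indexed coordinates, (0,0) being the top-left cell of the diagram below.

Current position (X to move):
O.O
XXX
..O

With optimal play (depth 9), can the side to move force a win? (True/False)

p1 X@[O.O/XXX/..O]: (0,1)[OXO/XXX/..O]+1* (2,0)[O.O/XXX/X.O]-1 (2,1)[O.O/XXX/.XO]-1
p2 O@[OXO/XXX/..O]: (2,0)[OXO/XXX/O.O]-1* (2,1)[OXO/XXX/.OO]-1
p3 X@[OXO/XXX/O.O]: (2,1)[OXO/XXX/OXO]+1*
p4 O@[OXO/XXX/OXO] terminal -1; root [O.O/XXX/..O] d9

X winning at [O.O/XXX/..O]: True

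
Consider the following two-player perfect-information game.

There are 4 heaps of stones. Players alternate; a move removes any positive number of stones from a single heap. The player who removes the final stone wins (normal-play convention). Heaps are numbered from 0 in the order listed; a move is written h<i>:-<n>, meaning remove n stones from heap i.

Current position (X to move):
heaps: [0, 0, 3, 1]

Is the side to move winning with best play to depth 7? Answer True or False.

X winning at [(0,0,3,1)]: True

[(0,0,3,1)] X move#1: h2:-1:-1/(0,0,2,1), h2:-2:+1/(0,0,1,1)*, h2:-3:-1/(0,0,0,1), h3:-1:-1/(0,0,3,0)
[(0,0,1,1)] O move#2: h2:-1:-1/(0,0,0,1)*, h3:-1:-1/(0,0,1,0)
[(0,0,0,1)] X move#3: h3:-1:+1/(0,0,0,0)*
[(0,0,0,0)] end (terminal -1, O#4); searched (0,0,3,1) to 7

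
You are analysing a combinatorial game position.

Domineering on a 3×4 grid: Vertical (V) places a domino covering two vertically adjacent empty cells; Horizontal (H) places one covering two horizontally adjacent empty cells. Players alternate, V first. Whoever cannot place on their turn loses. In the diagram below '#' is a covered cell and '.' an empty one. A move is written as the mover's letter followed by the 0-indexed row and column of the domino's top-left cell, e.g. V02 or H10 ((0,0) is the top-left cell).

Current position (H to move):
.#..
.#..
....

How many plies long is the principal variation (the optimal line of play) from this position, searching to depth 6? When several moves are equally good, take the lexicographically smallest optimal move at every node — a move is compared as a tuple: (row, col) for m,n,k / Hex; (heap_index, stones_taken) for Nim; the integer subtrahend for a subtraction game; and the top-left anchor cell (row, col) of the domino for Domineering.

p1 H@[.#../.#../....]: H02[.###/.#../....]-1 H12[.#../.###/....]+1* H20[.#../.#../##..]-1 H21[.#../.#../.##.]-1 H22[.#../.#../..##]-1
p2 V@[.#../.###/....]: V00[##../####/....]-1* V10[.#../####/#...]-1
p3 H@[##../####/....]: H02[####/####/....]+1* H20[##../####/##..]+1 H21[##../####/.##.]+1 H22[##../####/..##]+1
p4 V@[####/####/....] terminal -1; root [.#../.#../....] d6

PV length from [.#../.#../....]: 3 plies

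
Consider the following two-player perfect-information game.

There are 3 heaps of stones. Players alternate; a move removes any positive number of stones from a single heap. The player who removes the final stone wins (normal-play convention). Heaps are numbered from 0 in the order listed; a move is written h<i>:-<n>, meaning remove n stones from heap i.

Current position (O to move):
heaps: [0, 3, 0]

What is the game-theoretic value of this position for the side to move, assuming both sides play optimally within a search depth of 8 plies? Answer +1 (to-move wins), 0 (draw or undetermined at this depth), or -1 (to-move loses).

[(0,3,0)] O move#1: h1:-1:-1/(0,2,0), h1:-2:-1/(0,1,0), h1:-3:+1/(0,0,0)*
[(0,0,0)] end (terminal -1, X#2); searched (0,3,0) to 8

value((0,3,0), O) = +1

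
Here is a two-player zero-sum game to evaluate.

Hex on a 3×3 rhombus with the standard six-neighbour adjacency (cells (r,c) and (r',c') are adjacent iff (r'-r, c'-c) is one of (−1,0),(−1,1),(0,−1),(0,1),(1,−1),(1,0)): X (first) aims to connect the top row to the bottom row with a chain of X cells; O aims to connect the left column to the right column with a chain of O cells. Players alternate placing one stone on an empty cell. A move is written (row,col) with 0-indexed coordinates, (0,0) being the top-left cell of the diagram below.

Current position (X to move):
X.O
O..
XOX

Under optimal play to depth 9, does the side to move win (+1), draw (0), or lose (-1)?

[X.O/O../XOX] X move#1: (0,1):-1/XXO/O../XOX*, (1,1):-1/X.O/OX./XOX, (1,2):-1/X.O/O.X/XOX
[XXO/O../XOX] O move#2: (1,1):+1/XXO/OO./XOX*, (1,2):-1/XXO/O.O/XOX
[XXO/OO./XOX] end (terminal -1, X#3); searched X.O/O../XOX to 9

value(X.O/O../XOX, X) = -1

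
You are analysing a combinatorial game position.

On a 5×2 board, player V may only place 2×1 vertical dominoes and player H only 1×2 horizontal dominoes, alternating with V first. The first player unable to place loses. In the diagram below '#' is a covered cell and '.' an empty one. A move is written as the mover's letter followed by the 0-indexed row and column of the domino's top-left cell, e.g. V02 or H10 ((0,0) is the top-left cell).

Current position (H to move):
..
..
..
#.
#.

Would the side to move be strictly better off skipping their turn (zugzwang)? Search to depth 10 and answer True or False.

zugzwang(../../../#./#., H) = False

[../../../#./#.] H move#1: H00:-1/##/../../#./#., H10:+1/../##/../#./#.*, H20:-1/../../##/#./#.
[../##/../#./#.] V move#2: V21:-1/../##/.#/##/#.*, V31:-1/../##/../##/##
[../##/.#/##/#.] H move#3: H00:+1/##/##/.#/##/#.*
[##/##/.#/##/#.] end (terminal -1, V#4); searched ../../../#./#. to 10
pass branch (V moves first from the same position):
  | [../../../#./#.] V move#1: V00:+1/#./#./../#./#.*, V01:+1/.#/.#/../#./#., V10:+1/../#./#./#./#., V11:+1/../.#/.#/#./#., V21:-1/../../.#/##/#., V31:-1/../../../##/##
  | [#./#./../#./#.] H move#2: H20:-1/#./#./##/#./#.*
  | [#./#./##/#./#.] V move#3: V01:+1/##/##/##/#./#.*, V31:+1/#./#./##/##/##
  | [##/##/##/#./#.] end (terminal -1, H#4); searched ../../../#./#. to 10
H moving scores +1; H passing scores -1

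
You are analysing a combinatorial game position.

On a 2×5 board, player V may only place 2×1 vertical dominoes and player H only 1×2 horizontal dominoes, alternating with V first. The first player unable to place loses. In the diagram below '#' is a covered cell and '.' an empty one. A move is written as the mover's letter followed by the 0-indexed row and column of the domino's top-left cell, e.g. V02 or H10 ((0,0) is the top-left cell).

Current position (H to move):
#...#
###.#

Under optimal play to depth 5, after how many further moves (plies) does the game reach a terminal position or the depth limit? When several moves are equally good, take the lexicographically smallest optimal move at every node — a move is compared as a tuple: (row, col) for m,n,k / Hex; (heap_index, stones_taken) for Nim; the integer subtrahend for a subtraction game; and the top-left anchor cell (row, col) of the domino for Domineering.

PV length from [#...#/###.#]: 1 ply

[#...#/###.#] H move#1: H01:-1/###.#/###.#, H02:+1/#.###/###.#*
[#.###/###.#] end (terminal -1, V#2); searched #...#/###.# to 5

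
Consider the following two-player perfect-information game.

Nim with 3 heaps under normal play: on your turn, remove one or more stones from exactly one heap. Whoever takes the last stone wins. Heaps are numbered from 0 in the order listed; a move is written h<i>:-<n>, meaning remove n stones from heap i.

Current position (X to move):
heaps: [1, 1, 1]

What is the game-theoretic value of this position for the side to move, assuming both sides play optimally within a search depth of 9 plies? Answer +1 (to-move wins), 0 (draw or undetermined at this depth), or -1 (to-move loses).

[(1,1,1)] X move#1: h0:-1:+1/(0,1,1)*, h1:-1:+1/(1,0,1), h2:-1:+1/(1,1,0)
[(0,1,1)] O move#2: h1:-1:-1/(0,0,1)*, h2:-1:-1/(0,1,0)
[(0,0,1)] X move#3: h2:-1:+1/(0,0,0)*
[(0,0,0)] end (terminal -1, O#4); searched (1,1,1) to 9

value((1,1,1), X) = +1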